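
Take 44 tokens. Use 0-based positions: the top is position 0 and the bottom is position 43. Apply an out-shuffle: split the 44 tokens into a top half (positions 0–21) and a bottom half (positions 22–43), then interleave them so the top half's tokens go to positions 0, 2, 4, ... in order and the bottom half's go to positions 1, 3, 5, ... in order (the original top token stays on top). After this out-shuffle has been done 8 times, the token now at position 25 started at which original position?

9

Work backwards from position 25, undoing one out-shuffle at a time:
25 ← 34 ← 17 ← 30 ← 15 ← 29 ← 36 ← 18 ← 9
So the token now at position 25 started at position 9.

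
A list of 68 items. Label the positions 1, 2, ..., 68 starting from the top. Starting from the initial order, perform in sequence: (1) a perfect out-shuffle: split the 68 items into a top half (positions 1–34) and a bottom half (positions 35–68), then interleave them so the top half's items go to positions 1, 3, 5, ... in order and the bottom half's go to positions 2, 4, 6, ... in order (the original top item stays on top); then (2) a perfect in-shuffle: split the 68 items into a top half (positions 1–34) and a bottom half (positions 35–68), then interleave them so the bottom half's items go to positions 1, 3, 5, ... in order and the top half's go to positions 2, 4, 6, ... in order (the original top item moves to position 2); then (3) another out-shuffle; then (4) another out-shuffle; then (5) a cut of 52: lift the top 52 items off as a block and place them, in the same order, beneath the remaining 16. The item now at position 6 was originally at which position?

42

Undo the operations in reverse order, starting from position 6:
  undo op 5 (cut 52): 6 ← 58
  undo op 4 (out-shuffle, from bottom half): 58 ← 63
  undo op 3 (out-shuffle, from top half): 63 ← 32
  undo op 2 (in-shuffle, from top half): 32 ← 16
  undo op 1 (out-shuffle, from bottom half): 16 ← 42
So the item at position 6 came from original position 42.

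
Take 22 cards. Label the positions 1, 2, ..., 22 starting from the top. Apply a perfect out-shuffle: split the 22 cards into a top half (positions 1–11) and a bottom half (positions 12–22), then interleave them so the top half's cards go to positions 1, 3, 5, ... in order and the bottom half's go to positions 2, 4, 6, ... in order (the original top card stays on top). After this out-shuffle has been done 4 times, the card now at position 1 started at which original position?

Work backwards from position 1, undoing one out-shuffle at a time:
1 ← 1 ← 1 ← 1 ← 1
So the card now at position 1 started at position 1.

1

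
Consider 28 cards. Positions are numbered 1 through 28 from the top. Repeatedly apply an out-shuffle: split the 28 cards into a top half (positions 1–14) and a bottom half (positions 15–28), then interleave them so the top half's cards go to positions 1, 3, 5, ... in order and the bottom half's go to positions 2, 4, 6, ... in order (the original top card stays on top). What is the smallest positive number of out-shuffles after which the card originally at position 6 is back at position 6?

18

Follow position 6 under repeated out-shuffles:
6 → 11 → 21 → 14 → 27 → 26 → 24 → 20 → 12 → 23 → 18 → 8 → 15 → 2 → 3 → 5 → 9 → 17 → 6
It first returns after 18 out-shuffles.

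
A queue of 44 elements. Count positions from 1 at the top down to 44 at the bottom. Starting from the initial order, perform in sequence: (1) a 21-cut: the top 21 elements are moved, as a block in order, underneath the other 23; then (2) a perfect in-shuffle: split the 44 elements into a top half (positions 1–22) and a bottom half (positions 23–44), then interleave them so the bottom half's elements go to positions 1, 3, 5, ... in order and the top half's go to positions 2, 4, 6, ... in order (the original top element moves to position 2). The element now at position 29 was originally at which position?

14

Undo the operations in reverse order, starting from position 29:
  undo op 2 (in-shuffle, from bottom half): 29 ← 37
  undo op 1 (cut 21): 37 ← 14
So the element at position 29 came from original position 14.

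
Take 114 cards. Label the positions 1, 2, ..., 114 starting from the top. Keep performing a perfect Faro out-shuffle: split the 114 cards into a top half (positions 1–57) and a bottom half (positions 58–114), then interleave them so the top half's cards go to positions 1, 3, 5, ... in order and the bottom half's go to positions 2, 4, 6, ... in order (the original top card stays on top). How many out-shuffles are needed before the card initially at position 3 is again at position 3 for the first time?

Follow position 3 under repeated out-shuffles:
3 → 5 → 9 → 17 → 33 → 65 → 16 → 31 → ... → 3 (length 28)
It first returns after 28 out-shuffles.

28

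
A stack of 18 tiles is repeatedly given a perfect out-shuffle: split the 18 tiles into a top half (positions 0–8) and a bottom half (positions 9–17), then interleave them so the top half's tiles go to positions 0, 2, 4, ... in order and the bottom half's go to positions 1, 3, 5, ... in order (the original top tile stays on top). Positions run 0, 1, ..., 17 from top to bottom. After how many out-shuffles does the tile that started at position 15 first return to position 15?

8

Follow position 15 under repeated out-shuffles:
15 → 13 → 9 → 1 → 2 → 4 → 8 → 16 → 15
It first returns after 8 out-shuffles.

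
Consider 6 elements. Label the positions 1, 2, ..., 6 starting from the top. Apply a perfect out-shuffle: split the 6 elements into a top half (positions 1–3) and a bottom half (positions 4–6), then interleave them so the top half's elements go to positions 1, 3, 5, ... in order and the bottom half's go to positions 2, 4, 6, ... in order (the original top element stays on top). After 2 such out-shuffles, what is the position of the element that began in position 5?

2

Track the element's position through each out-shuffle:
5 → 4 → 2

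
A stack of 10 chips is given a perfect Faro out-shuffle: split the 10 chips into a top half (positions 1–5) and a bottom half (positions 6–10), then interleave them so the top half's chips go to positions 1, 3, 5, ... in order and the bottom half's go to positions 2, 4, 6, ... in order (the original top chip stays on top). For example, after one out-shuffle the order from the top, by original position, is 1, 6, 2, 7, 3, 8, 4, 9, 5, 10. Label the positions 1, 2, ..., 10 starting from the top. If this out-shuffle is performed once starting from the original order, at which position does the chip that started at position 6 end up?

2

Track the chip's position through each out-shuffle:
6 → 2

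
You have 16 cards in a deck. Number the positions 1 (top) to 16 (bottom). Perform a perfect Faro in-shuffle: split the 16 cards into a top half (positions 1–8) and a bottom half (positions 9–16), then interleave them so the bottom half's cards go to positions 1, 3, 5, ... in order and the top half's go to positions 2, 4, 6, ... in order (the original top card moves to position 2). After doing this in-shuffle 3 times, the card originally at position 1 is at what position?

8

Track the card's position through each in-shuffle:
1 → 2 → 4 → 8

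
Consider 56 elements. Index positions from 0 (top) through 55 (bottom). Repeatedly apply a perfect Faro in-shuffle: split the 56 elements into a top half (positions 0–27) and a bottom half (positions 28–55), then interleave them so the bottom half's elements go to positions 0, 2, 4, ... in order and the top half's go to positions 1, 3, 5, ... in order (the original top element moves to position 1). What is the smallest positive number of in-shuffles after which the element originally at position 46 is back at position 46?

18

Follow position 46 under repeated in-shuffles:
46 → 36 → 16 → 33 → 10 → 21 → 43 → 30 → 4 → 9 → 19 → 39 → 22 → 45 → 34 → 12 → 25 → 51 → 46
It first returns after 18 in-shuffles.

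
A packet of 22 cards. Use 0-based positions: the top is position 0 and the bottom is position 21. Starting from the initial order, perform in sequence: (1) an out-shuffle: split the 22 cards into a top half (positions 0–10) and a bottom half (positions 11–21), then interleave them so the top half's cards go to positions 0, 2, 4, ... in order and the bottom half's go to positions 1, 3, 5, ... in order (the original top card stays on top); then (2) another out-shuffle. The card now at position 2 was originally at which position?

Undo the operations in reverse order, starting from position 2:
  undo op 2 (out-shuffle, from top half): 2 ← 1
  undo op 1 (out-shuffle, from bottom half): 1 ← 11
So the card at position 2 came from original position 11.

11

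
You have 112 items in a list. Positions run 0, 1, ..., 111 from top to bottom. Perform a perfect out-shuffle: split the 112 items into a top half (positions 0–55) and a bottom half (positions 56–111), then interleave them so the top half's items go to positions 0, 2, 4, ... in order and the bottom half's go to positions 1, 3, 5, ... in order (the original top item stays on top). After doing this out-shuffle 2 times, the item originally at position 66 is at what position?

Track the item's position through each out-shuffle:
66 → 21 → 42

42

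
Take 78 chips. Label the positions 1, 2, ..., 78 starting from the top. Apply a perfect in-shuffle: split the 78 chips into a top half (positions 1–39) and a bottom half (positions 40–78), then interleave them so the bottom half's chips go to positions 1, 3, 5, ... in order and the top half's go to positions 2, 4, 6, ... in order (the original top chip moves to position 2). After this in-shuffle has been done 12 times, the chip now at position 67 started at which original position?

Work backwards from position 67, undoing one in-shuffle at a time:
67 ← 73 ← 76 ← 38 ← 19 ← 49 ← 64 ← 32 ← 16 ← 8 ← 4 ← 2 ← 1
So the chip now at position 67 started at position 1.

1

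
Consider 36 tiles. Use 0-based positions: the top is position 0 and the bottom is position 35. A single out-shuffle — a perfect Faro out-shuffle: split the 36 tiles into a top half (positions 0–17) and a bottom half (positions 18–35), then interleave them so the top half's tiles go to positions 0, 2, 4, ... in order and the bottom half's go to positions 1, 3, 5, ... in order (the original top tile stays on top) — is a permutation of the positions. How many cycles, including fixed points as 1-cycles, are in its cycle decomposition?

7

Trace each unvisited position around until it returns:
(0) (1 2 4 8 16 32 ... len 12) (3 6 12 24 13 26 ... len 12) (5 10 20) (7 14 28 21) (15 30 25) (35)
7 cycles in total.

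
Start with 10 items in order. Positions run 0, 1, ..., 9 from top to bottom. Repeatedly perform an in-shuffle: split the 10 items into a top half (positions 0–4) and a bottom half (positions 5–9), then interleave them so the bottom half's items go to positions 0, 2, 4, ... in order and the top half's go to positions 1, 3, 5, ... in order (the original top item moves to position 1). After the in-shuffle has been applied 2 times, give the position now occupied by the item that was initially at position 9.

6

Track the item's position through each in-shuffle:
9 → 8 → 6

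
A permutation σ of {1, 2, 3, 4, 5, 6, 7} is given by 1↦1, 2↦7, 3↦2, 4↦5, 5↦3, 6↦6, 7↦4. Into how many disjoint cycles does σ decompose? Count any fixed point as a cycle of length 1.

Cycle decomposition: (1) (2 7 4 5 3) (6).
3 cycles.

3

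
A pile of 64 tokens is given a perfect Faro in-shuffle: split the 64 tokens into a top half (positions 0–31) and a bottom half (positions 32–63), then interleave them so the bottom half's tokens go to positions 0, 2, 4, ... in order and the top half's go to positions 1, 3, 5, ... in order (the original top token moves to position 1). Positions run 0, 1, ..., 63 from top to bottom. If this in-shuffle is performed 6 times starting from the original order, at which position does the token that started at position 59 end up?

4

Track the token's position through each in-shuffle:
59 → 54 → 44 → 24 → 49 → 34 → 4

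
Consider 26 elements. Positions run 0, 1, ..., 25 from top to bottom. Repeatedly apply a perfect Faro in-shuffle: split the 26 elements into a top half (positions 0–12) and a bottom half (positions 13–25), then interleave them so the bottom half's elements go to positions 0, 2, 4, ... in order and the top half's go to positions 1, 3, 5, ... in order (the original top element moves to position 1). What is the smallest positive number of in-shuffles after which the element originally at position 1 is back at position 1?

18

Follow position 1 under repeated in-shuffles:
1 → 3 → 7 → 15 → 4 → 9 → 19 → 12 → 25 → 24 → 22 → 18 → 10 → 21 → 16 → 6 → 13 → 0 → 1
It first returns after 18 in-shuffles.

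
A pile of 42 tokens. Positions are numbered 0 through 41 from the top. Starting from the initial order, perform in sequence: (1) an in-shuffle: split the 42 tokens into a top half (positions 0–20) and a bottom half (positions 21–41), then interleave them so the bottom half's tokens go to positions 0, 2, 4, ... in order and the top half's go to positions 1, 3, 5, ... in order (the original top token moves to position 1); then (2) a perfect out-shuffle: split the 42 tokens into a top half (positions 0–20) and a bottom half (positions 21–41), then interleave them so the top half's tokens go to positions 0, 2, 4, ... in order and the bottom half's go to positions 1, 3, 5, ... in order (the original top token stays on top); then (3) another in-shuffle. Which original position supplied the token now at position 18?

7

Undo the operations in reverse order, starting from position 18:
  undo op 3 (in-shuffle, from bottom half): 18 ← 30
  undo op 2 (out-shuffle, from top half): 30 ← 15
  undo op 1 (in-shuffle, from top half): 15 ← 7
So the token at position 18 came from original position 7.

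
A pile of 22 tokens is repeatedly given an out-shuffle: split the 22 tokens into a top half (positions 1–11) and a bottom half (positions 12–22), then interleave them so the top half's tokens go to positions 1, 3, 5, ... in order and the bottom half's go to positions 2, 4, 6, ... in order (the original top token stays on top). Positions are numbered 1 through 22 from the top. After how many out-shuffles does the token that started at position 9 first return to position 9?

Follow position 9 under repeated out-shuffles:
9 → 17 → 12 → 2 → 3 → 5 → 9
It first returns after 6 out-shuffles.

6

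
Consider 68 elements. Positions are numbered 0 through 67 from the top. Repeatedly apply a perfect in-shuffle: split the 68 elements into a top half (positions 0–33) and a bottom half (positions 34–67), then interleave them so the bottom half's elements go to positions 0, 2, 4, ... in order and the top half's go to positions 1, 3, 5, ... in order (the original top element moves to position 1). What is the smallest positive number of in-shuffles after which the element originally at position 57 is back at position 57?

Follow position 57 under repeated in-shuffles:
57 → 46 → 24 → 49 → 30 → 61 → 54 → 40 → ... → 57 (length 22)
It first returns after 22 in-shuffles.

22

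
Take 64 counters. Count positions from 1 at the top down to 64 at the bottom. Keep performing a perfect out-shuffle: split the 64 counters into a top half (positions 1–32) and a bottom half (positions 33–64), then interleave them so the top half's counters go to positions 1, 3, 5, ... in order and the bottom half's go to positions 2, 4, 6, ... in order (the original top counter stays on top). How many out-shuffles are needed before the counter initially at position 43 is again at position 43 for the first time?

2

Follow position 43 under repeated out-shuffles:
43 → 22 → 43
It first returns after 2 out-shuffles.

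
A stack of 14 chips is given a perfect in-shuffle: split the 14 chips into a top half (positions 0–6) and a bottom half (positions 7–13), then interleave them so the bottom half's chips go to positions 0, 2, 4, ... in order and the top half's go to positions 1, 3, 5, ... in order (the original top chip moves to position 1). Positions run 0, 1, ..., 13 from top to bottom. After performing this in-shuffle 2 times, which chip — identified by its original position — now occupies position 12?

6

Work backwards from position 12, undoing one in-shuffle at a time:
12 ← 13 ← 6
So the chip now at position 12 started at position 6.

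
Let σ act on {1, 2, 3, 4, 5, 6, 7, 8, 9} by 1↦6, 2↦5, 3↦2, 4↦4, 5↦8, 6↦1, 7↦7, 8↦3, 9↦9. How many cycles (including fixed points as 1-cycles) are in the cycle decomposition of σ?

5

Cycle decomposition: (1 6) (2 5 8 3) (4) (7) (9).
5 cycles.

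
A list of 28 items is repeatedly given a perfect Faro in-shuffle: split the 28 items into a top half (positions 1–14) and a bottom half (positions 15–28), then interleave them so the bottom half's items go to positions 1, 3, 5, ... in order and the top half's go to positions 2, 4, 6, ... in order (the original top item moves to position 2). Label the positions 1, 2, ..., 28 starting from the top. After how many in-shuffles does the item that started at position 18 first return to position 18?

28

Follow position 18 under repeated in-shuffles:
18 → 7 → 14 → 28 → 27 → 25 → 21 → 13 → ... → 18 (length 28)
It first returns after 28 in-shuffles.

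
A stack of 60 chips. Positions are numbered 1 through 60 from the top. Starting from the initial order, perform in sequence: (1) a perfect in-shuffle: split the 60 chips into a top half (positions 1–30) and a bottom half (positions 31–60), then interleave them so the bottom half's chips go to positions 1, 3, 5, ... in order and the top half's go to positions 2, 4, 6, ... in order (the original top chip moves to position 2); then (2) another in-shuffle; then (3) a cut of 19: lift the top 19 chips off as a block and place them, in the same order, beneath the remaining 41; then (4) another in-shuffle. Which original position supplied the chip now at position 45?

3

Undo the operations in reverse order, starting from position 45:
  undo op 4 (in-shuffle, from bottom half): 45 ← 53
  undo op 3 (cut 19): 53 ← 12
  undo op 2 (in-shuffle, from top half): 12 ← 6
  undo op 1 (in-shuffle, from top half): 6 ← 3
So the chip at position 45 came from original position 3.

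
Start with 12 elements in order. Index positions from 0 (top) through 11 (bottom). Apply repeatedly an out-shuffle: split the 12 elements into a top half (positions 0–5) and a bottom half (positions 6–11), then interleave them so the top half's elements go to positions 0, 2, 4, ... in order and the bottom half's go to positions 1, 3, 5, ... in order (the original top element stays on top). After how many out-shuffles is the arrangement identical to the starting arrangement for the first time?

10

The out-shuffle permutes the 12 positions with cycle lengths [1, 1, 10].
Every element is home exactly when every cycle has completed a whole number of laps, i.e. after lcm(1, 10) = 10 out-shuffles.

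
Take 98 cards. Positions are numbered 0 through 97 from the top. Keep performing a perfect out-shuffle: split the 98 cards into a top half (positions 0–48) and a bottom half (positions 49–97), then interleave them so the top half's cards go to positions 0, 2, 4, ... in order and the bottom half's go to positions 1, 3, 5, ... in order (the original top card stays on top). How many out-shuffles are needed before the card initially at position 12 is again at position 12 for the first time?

48

Follow position 12 under repeated out-shuffles:
12 → 24 → 48 → 96 → 95 → 93 → 89 → 81 → ... → 12 (length 48)
It first returns after 48 out-shuffles.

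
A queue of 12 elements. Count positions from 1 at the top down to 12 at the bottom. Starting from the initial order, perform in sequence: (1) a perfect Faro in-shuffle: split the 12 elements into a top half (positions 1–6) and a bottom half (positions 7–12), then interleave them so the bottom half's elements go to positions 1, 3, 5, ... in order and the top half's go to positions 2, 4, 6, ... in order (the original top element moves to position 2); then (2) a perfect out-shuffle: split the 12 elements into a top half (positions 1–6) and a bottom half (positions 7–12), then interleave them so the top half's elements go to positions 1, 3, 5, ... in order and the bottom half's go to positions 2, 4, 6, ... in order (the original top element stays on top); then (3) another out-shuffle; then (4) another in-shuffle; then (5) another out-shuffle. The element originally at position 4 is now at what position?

Track the element from position 4 forward through each operation:
  after op 1 (in-shuffle): 4 → 8
  after op 2 (out-shuffle): 8 → 4
  after op 3 (out-shuffle): 4 → 7
  after op 4 (in-shuffle): 7 → 1
  after op 5 (out-shuffle): 1 → 1

1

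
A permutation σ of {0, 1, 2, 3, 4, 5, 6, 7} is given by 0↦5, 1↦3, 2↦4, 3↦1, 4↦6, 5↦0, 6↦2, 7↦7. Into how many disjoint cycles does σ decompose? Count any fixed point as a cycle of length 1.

Cycle decomposition: (0 5) (1 3) (2 4 6) (7).
4 cycles.

4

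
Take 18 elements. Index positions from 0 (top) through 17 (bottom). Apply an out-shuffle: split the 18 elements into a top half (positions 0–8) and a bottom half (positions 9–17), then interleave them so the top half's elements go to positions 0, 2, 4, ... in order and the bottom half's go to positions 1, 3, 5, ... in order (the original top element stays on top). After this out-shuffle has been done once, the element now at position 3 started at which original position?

10

Work backwards from position 3, undoing one out-shuffle at a time:
3 ← 10
So the element now at position 3 started at position 10.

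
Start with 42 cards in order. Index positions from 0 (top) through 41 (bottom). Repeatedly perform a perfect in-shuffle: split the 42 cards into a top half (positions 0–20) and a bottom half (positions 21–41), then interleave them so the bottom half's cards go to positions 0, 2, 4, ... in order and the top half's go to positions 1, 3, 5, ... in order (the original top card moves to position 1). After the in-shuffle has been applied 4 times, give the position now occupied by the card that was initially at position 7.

Track the card's position through each in-shuffle:
7 → 15 → 31 → 20 → 41

41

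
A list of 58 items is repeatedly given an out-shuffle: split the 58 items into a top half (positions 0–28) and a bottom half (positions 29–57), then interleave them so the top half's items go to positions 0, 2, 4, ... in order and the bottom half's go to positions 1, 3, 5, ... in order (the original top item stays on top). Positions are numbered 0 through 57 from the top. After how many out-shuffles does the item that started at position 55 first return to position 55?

18

Follow position 55 under repeated out-shuffles:
55 → 53 → 49 → 41 → 25 → 50 → 43 → 29 → 1 → 2 → 4 → 8 → 16 → 32 → 7 → 14 → 28 → 56 → 55
It first returns after 18 out-shuffles.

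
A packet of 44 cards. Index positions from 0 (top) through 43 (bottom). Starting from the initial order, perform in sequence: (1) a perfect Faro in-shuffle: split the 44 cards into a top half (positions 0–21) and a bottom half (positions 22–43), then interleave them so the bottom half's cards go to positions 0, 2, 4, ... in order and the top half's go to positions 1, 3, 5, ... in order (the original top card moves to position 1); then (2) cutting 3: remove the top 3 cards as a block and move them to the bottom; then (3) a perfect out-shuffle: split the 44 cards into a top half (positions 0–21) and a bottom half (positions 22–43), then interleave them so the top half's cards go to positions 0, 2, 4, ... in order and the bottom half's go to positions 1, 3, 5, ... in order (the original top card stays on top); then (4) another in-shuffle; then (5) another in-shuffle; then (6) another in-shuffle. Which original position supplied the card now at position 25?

Undo the operations in reverse order, starting from position 25:
  undo op 6 (in-shuffle, from top half): 25 ← 12
  undo op 5 (in-shuffle, from bottom half): 12 ← 28
  undo op 4 (in-shuffle, from bottom half): 28 ← 36
  undo op 3 (out-shuffle, from top half): 36 ← 18
  undo op 2 (cut 3): 18 ← 21
  undo op 1 (in-shuffle, from top half): 21 ← 10
So the card at position 25 came from original position 10.

10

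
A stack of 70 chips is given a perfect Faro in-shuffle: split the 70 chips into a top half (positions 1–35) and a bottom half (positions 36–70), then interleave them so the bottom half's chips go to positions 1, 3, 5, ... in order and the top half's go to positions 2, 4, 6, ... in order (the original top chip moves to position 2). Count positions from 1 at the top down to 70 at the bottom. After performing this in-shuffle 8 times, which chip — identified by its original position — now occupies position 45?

6

Work backwards from position 45, undoing one in-shuffle at a time:
45 ← 58 ← 29 ← 50 ← 25 ← 48 ← 24 ← 12 ← 6
So the chip now at position 45 started at position 6.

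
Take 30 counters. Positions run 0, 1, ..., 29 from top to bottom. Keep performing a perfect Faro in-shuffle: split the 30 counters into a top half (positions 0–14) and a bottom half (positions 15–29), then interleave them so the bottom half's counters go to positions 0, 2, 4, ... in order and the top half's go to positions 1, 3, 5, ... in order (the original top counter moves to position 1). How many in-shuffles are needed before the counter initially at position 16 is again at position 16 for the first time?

5

Follow position 16 under repeated in-shuffles:
16 → 2 → 5 → 11 → 23 → 16
It first returns after 5 in-shuffles.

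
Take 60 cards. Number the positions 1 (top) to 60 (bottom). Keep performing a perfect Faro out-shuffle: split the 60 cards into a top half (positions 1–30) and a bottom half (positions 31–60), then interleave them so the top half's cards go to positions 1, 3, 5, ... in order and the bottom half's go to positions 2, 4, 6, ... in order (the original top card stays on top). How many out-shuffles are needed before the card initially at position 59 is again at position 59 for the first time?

Follow position 59 under repeated out-shuffles:
59 → 58 → 56 → 52 → 44 → 28 → 55 → 50 → ... → 59 (length 58)
It first returns after 58 out-shuffles.

58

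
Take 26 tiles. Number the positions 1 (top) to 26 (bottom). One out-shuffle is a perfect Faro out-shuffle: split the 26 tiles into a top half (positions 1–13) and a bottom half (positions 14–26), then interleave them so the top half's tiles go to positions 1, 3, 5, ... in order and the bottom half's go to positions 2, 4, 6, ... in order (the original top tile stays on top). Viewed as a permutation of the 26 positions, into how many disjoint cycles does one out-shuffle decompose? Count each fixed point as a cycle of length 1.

4

Trace each unvisited position around until it returns:
(1) (2 3 5 9 17 8 ... len 20) (6 11 21 16) (26)
4 cycles in total.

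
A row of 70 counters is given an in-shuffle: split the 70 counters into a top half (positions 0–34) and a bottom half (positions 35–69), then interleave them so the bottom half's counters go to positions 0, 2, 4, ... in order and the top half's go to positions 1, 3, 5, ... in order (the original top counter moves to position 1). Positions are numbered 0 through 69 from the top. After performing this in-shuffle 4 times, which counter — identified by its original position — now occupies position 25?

Work backwards from position 25, undoing one in-shuffle at a time:
25 ← 12 ← 41 ← 20 ← 45
So the counter now at position 25 started at position 45.

45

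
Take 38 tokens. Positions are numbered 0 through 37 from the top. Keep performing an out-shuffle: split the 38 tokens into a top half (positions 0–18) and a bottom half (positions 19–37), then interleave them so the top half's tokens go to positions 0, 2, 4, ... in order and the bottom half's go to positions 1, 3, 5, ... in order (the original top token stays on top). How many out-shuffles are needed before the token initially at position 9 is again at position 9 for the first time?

Follow position 9 under repeated out-shuffles:
9 → 18 → 36 → 35 → 33 → 29 → 21 → 5 → ... → 9 (length 36)
It first returns after 36 out-shuffles.

36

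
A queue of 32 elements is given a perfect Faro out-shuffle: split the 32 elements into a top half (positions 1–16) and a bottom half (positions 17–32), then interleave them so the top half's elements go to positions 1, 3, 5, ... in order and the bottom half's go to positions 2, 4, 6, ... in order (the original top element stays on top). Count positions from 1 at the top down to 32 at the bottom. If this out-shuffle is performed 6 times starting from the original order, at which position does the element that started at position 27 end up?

22

Track the element's position through each out-shuffle:
27 → 22 → 12 → 23 → 14 → 27 → 22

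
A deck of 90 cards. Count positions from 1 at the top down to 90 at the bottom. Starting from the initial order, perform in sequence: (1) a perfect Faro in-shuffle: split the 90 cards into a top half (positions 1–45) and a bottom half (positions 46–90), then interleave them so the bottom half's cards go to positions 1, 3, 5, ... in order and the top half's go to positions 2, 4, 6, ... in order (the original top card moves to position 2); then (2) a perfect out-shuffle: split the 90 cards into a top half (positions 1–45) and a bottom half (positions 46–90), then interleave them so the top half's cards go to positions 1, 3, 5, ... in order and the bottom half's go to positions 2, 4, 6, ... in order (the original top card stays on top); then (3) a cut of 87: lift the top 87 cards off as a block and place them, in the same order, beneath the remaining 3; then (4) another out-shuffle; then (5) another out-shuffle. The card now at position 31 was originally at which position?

Undo the operations in reverse order, starting from position 31:
  undo op 5 (out-shuffle, from top half): 31 ← 16
  undo op 4 (out-shuffle, from bottom half): 16 ← 53
  undo op 3 (cut 87): 53 ← 50
  undo op 2 (out-shuffle, from bottom half): 50 ← 70
  undo op 1 (in-shuffle, from top half): 70 ← 35
So the card at position 31 came from original position 35.

35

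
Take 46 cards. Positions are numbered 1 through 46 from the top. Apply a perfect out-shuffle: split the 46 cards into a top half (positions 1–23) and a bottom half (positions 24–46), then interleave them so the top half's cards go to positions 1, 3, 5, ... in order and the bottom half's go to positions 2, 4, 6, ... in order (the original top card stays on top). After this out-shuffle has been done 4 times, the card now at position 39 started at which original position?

9

Work backwards from position 39, undoing one out-shuffle at a time:
39 ← 20 ← 33 ← 17 ← 9
So the card now at position 39 started at position 9.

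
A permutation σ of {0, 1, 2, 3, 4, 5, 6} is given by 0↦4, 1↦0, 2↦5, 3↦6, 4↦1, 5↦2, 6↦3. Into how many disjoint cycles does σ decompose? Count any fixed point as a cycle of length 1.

Cycle decomposition: (0 4 1) (2 5) (3 6).
3 cycles.

3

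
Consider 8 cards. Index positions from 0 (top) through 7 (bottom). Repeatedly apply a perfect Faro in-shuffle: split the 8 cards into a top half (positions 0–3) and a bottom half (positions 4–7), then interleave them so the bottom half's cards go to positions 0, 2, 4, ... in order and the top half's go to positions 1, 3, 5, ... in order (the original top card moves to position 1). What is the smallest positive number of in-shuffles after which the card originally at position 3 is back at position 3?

Follow position 3 under repeated in-shuffles:
3 → 7 → 6 → 4 → 0 → 1 → 3
It first returns after 6 in-shuffles.

6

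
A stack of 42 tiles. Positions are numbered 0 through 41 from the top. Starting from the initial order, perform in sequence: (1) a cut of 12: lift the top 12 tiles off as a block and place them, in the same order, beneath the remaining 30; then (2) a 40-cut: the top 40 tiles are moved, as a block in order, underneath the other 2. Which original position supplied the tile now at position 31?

Undo the operations in reverse order, starting from position 31:
  undo op 2 (cut 40): 31 ← 29
  undo op 1 (cut 12): 29 ← 41
So the tile at position 31 came from original position 41.

41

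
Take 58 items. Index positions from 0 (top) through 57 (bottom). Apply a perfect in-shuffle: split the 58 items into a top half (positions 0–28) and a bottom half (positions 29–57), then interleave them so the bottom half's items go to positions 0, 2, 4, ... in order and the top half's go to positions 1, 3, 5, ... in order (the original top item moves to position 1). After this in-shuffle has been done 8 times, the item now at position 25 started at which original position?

18

Work backwards from position 25, undoing one in-shuffle at a time:
25 ← 12 ← 35 ← 17 ← 8 ← 33 ← 16 ← 37 ← 18
So the item now at position 25 started at position 18.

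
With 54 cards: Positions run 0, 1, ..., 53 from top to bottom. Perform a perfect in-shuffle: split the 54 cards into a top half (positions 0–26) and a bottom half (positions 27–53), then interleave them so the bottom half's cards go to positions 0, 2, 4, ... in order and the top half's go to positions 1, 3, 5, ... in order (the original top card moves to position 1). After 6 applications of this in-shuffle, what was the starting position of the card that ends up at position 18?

50

Work backwards from position 18, undoing one in-shuffle at a time:
18 ← 36 ← 45 ← 22 ← 38 ← 46 ← 50
So the card now at position 18 started at position 50.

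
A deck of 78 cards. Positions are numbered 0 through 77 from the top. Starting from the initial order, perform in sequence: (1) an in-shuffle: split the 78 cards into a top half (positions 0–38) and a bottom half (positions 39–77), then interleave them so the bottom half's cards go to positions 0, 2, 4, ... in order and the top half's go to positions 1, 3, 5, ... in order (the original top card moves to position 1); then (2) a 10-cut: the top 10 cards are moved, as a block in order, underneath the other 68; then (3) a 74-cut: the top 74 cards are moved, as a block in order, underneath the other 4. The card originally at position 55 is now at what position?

Track the card from position 55 forward through each operation:
  after op 1 (in-shuffle): 55 → 32
  after op 2 (cut 10): 32 → 22
  after op 3 (cut 74): 22 → 26

26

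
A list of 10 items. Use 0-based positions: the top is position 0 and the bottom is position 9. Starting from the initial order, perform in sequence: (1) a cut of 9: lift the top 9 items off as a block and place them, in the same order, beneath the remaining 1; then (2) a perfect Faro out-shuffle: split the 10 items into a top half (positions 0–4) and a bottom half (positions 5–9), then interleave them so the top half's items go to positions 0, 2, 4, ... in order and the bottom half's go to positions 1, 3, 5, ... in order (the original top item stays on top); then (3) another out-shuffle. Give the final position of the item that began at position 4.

Track the item from position 4 forward through each operation:
  after op 1 (cut 9): 4 → 5
  after op 2 (out-shuffle): 5 → 1
  after op 3 (out-shuffle): 1 → 2

2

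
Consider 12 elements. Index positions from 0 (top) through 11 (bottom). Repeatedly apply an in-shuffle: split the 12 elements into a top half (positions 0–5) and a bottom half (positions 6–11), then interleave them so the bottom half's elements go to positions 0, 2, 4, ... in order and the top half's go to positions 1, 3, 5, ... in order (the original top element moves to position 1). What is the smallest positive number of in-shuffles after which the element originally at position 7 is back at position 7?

12

Follow position 7 under repeated in-shuffles:
7 → 2 → 5 → 11 → 10 → 8 → 4 → 9 → 6 → 0 → 1 → 3 → 7
It first returns after 12 in-shuffles.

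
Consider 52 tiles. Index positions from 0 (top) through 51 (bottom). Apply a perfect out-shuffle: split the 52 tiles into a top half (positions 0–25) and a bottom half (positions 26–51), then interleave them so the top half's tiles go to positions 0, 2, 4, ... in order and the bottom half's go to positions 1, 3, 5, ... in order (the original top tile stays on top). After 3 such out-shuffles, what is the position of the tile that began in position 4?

32

Track the tile's position through each out-shuffle:
4 → 8 → 16 → 32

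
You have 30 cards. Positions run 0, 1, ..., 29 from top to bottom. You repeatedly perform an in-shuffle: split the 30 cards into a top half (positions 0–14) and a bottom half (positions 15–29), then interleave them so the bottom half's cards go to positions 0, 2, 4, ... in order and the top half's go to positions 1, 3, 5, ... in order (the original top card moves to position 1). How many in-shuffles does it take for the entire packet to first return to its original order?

The in-shuffle permutes the 30 positions with cycle lengths [5, 5, 5, 5, 5, 5].
Every card is home exactly when every cycle has completed a whole number of laps, i.e. after lcm(5) = 5 in-shuffles.

5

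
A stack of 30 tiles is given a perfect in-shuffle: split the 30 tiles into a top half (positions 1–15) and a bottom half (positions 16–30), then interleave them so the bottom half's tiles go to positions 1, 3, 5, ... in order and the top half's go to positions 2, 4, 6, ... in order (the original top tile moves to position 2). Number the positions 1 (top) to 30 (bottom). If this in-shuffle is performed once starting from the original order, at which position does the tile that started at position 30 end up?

29

Track the tile's position through each in-shuffle:
30 → 29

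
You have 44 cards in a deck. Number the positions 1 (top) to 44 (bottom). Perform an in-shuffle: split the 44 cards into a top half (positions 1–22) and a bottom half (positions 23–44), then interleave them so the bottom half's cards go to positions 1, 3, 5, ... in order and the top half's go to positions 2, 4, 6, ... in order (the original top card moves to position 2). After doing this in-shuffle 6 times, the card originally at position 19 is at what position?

1

Track the card's position through each in-shuffle:
19 → 38 → 31 → 17 → 34 → 23 → 1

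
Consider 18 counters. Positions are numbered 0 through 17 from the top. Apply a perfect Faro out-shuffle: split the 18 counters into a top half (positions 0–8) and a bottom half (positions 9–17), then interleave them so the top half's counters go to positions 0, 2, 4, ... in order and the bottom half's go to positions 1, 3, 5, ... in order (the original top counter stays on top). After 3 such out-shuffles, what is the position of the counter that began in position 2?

16

Track the counter's position through each out-shuffle:
2 → 4 → 8 → 16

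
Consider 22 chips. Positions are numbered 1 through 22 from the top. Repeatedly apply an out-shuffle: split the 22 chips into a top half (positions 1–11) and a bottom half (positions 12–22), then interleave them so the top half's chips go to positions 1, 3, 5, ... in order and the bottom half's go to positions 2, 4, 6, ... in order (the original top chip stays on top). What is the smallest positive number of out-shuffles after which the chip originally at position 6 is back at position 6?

6

Follow position 6 under repeated out-shuffles:
6 → 11 → 21 → 20 → 18 → 14 → 6
It first returns after 6 out-shuffles.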